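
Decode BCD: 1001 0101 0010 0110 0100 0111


Each 4-bit group → digit:
  1001 → 9
  0101 → 5
  0010 → 2
  0110 → 6
  0100 → 4
  0111 → 7
= 952647


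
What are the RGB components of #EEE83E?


Hex: #EEE83E
R = EE₁₆ = 238
G = E8₁₆ = 232
B = 3E₁₆ = 62
= RGB(238, 232, 62)


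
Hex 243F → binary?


Each hex digit → 4 binary bits:
  2 = 0010
  4 = 0100
  3 = 0011
  F = 1111
Concatenate: 0010 0100 0011 1111
= 0010010000111111


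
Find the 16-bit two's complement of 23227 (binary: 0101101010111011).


Original: 0101101010111011
Step 1 - Invert all bits: 1010010101000100
Step 2 - Add 1: 1010010101000100 + 1
= 1010010101000101 (represents -23227)


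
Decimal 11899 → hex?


Divide by 16 repeatedly:
11899 ÷ 16 = 743 remainder 11 (B)
743 ÷ 16 = 46 remainder 7 (7)
46 ÷ 16 = 2 remainder 14 (E)
2 ÷ 16 = 0 remainder 2 (2)
Reading remainders bottom-up:
= 0x2E7B


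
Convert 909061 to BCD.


Each digit → 4-bit binary:
  9 → 1001
  0 → 0000
  9 → 1001
  0 → 0000
  6 → 0110
  1 → 0001
= 1001 0000 1001 0000 0110 0001


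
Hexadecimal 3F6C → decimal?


Positional values:
Position 0: C × 16^0 = 12 × 1 = 12
Position 1: 6 × 16^1 = 6 × 16 = 96
Position 2: F × 16^2 = 15 × 256 = 3840
Position 3: 3 × 16^3 = 3 × 4096 = 12288
Sum = 12 + 96 + 3840 + 12288
= 16236


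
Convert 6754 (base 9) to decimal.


Positional values (base 9):
  4 × 9^0 = 4 × 1 = 4
  5 × 9^1 = 5 × 9 = 45
  7 × 9^2 = 7 × 81 = 567
  6 × 9^3 = 6 × 729 = 4374
Sum = 4 + 45 + 567 + 4374
= 4990


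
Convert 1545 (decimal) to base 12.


Divide by 12 repeatedly:
1545 ÷ 12 = 128 remainder 9
128 ÷ 12 = 10 remainder 8
10 ÷ 12 = 0 remainder 10
Reading remainders bottom-up:
= A89


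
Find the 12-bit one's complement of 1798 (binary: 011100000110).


Original: 011100000110
Invert all bits:
  bit 0: 0 → 1
  bit 1: 1 → 0
  bit 2: 1 → 0
  bit 3: 1 → 0
  bit 4: 0 → 1
  bit 5: 0 → 1
  bit 6: 0 → 1
  bit 7: 0 → 1
  bit 8: 0 → 1
  bit 9: 1 → 0
  bit 10: 1 → 0
  bit 11: 0 → 1
= 100011111001


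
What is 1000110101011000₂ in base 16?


Group into 4-bit nibbles: 1000110101011000
  1000 = 8
  1101 = D
  0101 = 5
  1000 = 8
= 0x8D58


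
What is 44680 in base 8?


Divide by 8 repeatedly:
44680 ÷ 8 = 5585 remainder 0
5585 ÷ 8 = 698 remainder 1
698 ÷ 8 = 87 remainder 2
87 ÷ 8 = 10 remainder 7
10 ÷ 8 = 1 remainder 2
1 ÷ 8 = 0 remainder 1
Reading remainders bottom-up:
= 0o127210


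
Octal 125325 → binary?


Each octal digit → 3 binary bits:
  1 = 001
  2 = 010
  5 = 101
  3 = 011
  2 = 010
  5 = 101
Concatenate: 001 010 101 011 010 101
= 001010101011010101


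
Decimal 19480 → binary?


Divide by 2 repeatedly:
19480 ÷ 2 = 9740 remainder 0
9740 ÷ 2 = 4870 remainder 0
4870 ÷ 2 = 2435 remainder 0
2435 ÷ 2 = 1217 remainder 1
1217 ÷ 2 = 608 remainder 1
608 ÷ 2 = 304 remainder 0
304 ÷ 2 = 152 remainder 0
152 ÷ 2 = 76 remainder 0
76 ÷ 2 = 38 remainder 0
38 ÷ 2 = 19 remainder 0
19 ÷ 2 = 9 remainder 1
9 ÷ 2 = 4 remainder 1
4 ÷ 2 = 2 remainder 0
2 ÷ 2 = 1 remainder 0
1 ÷ 2 = 0 remainder 1
Reading remainders bottom-up:
= 100110000011000


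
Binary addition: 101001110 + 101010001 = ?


Align and add column by column (LSB to MSB, carry propagating):
  0101001110
+ 0101010001
  ----------
  col 0: 0 + 1 + 0 (carry in) = 1 → bit 1, carry out 0
  col 1: 1 + 0 + 0 (carry in) = 1 → bit 1, carry out 0
  col 2: 1 + 0 + 0 (carry in) = 1 → bit 1, carry out 0
  col 3: 1 + 0 + 0 (carry in) = 1 → bit 1, carry out 0
  col 4: 0 + 1 + 0 (carry in) = 1 → bit 1, carry out 0
  col 5: 0 + 0 + 0 (carry in) = 0 → bit 0, carry out 0
  col 6: 1 + 1 + 0 (carry in) = 2 → bit 0, carry out 1
  col 7: 0 + 0 + 1 (carry in) = 1 → bit 1, carry out 0
  col 8: 1 + 1 + 0 (carry in) = 2 → bit 0, carry out 1
  col 9: 0 + 0 + 1 (carry in) = 1 → bit 1, carry out 0
Reading bits MSB→LSB: 1010011111
Strip leading zeros: 1010011111
= 1010011111


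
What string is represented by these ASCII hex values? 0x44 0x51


Codes (hex): 0x44 0x51
Per-code ASCII lookup:
  0x44 = 68  (range 65-90: uppercase, 68 - 65 = 3) → 'D'
  0x51 = 81  (range 65-90: uppercase, 81 - 65 = 16) → 'Q'
= 'DQ'


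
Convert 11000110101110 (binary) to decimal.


Positional values:
Bit 1: 1 × 2^1 = 2
Bit 2: 1 × 2^2 = 4
Bit 3: 1 × 2^3 = 8
Bit 5: 1 × 2^5 = 32
Bit 7: 1 × 2^7 = 128
Bit 8: 1 × 2^8 = 256
Bit 12: 1 × 2^12 = 4096
Bit 13: 1 × 2^13 = 8192
Sum = 2 + 4 + 8 + 32 + 128 + 256 + 4096 + 8192
= 12718


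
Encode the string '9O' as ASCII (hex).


String: '9O'  (2 characters)
Per-character ASCII lookup:
  '9': digits start at 48: '9' = 48 + 9 = 57 → 0x39
  'O': uppercase starts at 65: 'O' = 65 + 14 = 79 → 0x4F
= 0x39 0x4F


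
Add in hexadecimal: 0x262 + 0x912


Align and add column by column (LSB to MSB, each column mod 16 with carry):
  0262
+ 0912
  ----
  col 0: 2(2) + 2(2) + 0 (carry in) = 4 → 4(4), carry out 0
  col 1: 6(6) + 1(1) + 0 (carry in) = 7 → 7(7), carry out 0
  col 2: 2(2) + 9(9) + 0 (carry in) = 11 → B(11), carry out 0
  col 3: 0(0) + 0(0) + 0 (carry in) = 0 → 0(0), carry out 0
Reading digits MSB→LSB: 0B74
Strip leading zeros: B74
= 0xB74


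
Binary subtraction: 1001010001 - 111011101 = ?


Align and subtract column by column (LSB to MSB, borrowing when needed):
  1001010001
- 0111011101
  ----------
  col 0: (1 - 0 borrow-in) - 1 → 1 - 1 = 0, borrow out 0
  col 1: (0 - 0 borrow-in) - 0 → 0 - 0 = 0, borrow out 0
  col 2: (0 - 0 borrow-in) - 1 → borrow from next column: (0+2) - 1 = 1, borrow out 1
  col 3: (0 - 1 borrow-in) - 1 → borrow from next column: (-1+2) - 1 = 0, borrow out 1
  col 4: (1 - 1 borrow-in) - 1 → borrow from next column: (0+2) - 1 = 1, borrow out 1
  col 5: (0 - 1 borrow-in) - 0 → borrow from next column: (-1+2) - 0 = 1, borrow out 1
  col 6: (1 - 1 borrow-in) - 1 → borrow from next column: (0+2) - 1 = 1, borrow out 1
  col 7: (0 - 1 borrow-in) - 1 → borrow from next column: (-1+2) - 1 = 0, borrow out 1
  col 8: (0 - 1 borrow-in) - 1 → borrow from next column: (-1+2) - 1 = 0, borrow out 1
  col 9: (1 - 1 borrow-in) - 0 → 0 - 0 = 0, borrow out 0
Reading bits MSB→LSB: 0001110100
Strip leading zeros: 1110100
= 1110100


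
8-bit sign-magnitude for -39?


Sign bit: 1 (negative)
Magnitude: 39 = 0100111
= 10100111


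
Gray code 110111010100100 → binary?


Gray code: 110111010100100
MSB stays the same: 1
Each subsequent bit = prev_binary XOR current_gray:
  B[1] = 1 XOR 1 = 0
  B[2] = 0 XOR 0 = 0
  B[3] = 0 XOR 1 = 1
  B[4] = 1 XOR 1 = 0
  B[5] = 0 XOR 1 = 1
  B[6] = 1 XOR 0 = 1
  B[7] = 1 XOR 1 = 0
  B[8] = 0 XOR 0 = 0
  B[9] = 0 XOR 1 = 1
  B[10] = 1 XOR 0 = 1
  B[11] = 1 XOR 0 = 1
  B[12] = 1 XOR 1 = 0
  B[13] = 0 XOR 0 = 0
  B[14] = 0 XOR 0 = 0
= 100101100111000 (19256 decimal)


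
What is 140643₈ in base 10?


Positional values:
Position 0: 3 × 8^0 = 3
Position 1: 4 × 8^1 = 32
Position 2: 6 × 8^2 = 384
Position 3: 0 × 8^3 = 0
Position 4: 4 × 8^4 = 16384
Position 5: 1 × 8^5 = 32768
Sum = 3 + 32 + 384 + 0 + 16384 + 32768
= 49571


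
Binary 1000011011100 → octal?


Group into 3-bit groups: 001000011011100
  001 = 1
  000 = 0
  011 = 3
  011 = 3
  100 = 4
= 0o10334


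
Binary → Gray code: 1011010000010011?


Binary: 1011010000010011
Gray code: G = B XOR (B >> 1)
B >> 1 = 0101101000001001
1011010000010011 XOR 0101101000001001:
  1 XOR 0 = 1
  0 XOR 1 = 1
  1 XOR 0 = 1
  1 XOR 1 = 0
  0 XOR 1 = 1
  1 XOR 0 = 1
  0 XOR 1 = 1
  0 XOR 0 = 0
  0 XOR 0 = 0
  0 XOR 0 = 0
  0 XOR 0 = 0
  1 XOR 0 = 1
  0 XOR 1 = 1
  0 XOR 0 = 0
  1 XOR 0 = 1
  1 XOR 1 = 0
= 1110111000011010


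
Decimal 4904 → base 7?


Divide by 7 repeatedly:
4904 ÷ 7 = 700 remainder 4
700 ÷ 7 = 100 remainder 0
100 ÷ 7 = 14 remainder 2
14 ÷ 7 = 2 remainder 0
2 ÷ 7 = 0 remainder 2
Reading remainders bottom-up:
= 20204


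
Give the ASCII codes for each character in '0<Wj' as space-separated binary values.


String: '0<Wj'  (4 characters)
Per-character ASCII lookup:
  '0': digits start at 48: '0' = 48 + 0 = 48 → 110000
  '<': special character: '<' = 60 → 111100
  'W': uppercase starts at 65: 'W' = 65 + 22 = 87 → 1010111
  'j': lowercase starts at 97: 'j' = 97 + 9 = 106 → 1101010
= 110000 111100 1010111 1101010


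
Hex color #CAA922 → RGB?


Hex: #CAA922
R = CA₁₆ = 202
G = A9₁₆ = 169
B = 22₁₆ = 34
= RGB(202, 169, 34)


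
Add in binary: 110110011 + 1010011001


Align and add column by column (LSB to MSB, carry propagating):
  00110110011
+ 01010011001
  -----------
  col 0: 1 + 1 + 0 (carry in) = 2 → bit 0, carry out 1
  col 1: 1 + 0 + 1 (carry in) = 2 → bit 0, carry out 1
  col 2: 0 + 0 + 1 (carry in) = 1 → bit 1, carry out 0
  col 3: 0 + 1 + 0 (carry in) = 1 → bit 1, carry out 0
  col 4: 1 + 1 + 0 (carry in) = 2 → bit 0, carry out 1
  col 5: 1 + 0 + 1 (carry in) = 2 → bit 0, carry out 1
  col 6: 0 + 0 + 1 (carry in) = 1 → bit 1, carry out 0
  col 7: 1 + 1 + 0 (carry in) = 2 → bit 0, carry out 1
  col 8: 1 + 0 + 1 (carry in) = 2 → bit 0, carry out 1
  col 9: 0 + 1 + 1 (carry in) = 2 → bit 0, carry out 1
  col 10: 0 + 0 + 1 (carry in) = 1 → bit 1, carry out 0
Reading bits MSB→LSB: 10001001100
Strip leading zeros: 10001001100
= 10001001100


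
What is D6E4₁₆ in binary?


Each hex digit → 4 binary bits:
  D = 1101
  6 = 0110
  E = 1110
  4 = 0100
Concatenate: 1101 0110 1110 0100
= 1101011011100100


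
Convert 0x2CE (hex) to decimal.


Positional values:
Position 0: E × 16^0 = 14 × 1 = 14
Position 1: C × 16^1 = 12 × 16 = 192
Position 2: 2 × 16^2 = 2 × 256 = 512
Sum = 14 + 192 + 512
= 718


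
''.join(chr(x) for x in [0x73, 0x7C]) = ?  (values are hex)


Codes (hex): 0x73 0x7C
Per-code ASCII lookup:
  0x73 = 115  (range 97-122: lowercase, 115 - 97 = 18) → 's'
  0x7C = 124  (special character) → '|'
= 's|'


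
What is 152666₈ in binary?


Each octal digit → 3 binary bits:
  1 = 001
  5 = 101
  2 = 010
  6 = 110
  6 = 110
  6 = 110
Concatenate: 001 101 010 110 110 110
= 001101010110110110


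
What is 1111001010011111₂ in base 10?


Positional values:
Bit 0: 1 × 2^0 = 1
Bit 1: 1 × 2^1 = 2
Bit 2: 1 × 2^2 = 4
Bit 3: 1 × 2^3 = 8
Bit 4: 1 × 2^4 = 16
Bit 7: 1 × 2^7 = 128
Bit 9: 1 × 2^9 = 512
Bit 12: 1 × 2^12 = 4096
Bit 13: 1 × 2^13 = 8192
Bit 14: 1 × 2^14 = 16384
Bit 15: 1 × 2^15 = 32768
Sum = 1 + 2 + 4 + 8 + 16 + 128 + 512 + 4096 + 8192 + 16384 + 32768
= 62111


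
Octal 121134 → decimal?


Positional values:
Position 0: 4 × 8^0 = 4
Position 1: 3 × 8^1 = 24
Position 2: 1 × 8^2 = 64
Position 3: 1 × 8^3 = 512
Position 4: 2 × 8^4 = 8192
Position 5: 1 × 8^5 = 32768
Sum = 4 + 24 + 64 + 512 + 8192 + 32768
= 41564


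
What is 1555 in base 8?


Divide by 8 repeatedly:
1555 ÷ 8 = 194 remainder 3
194 ÷ 8 = 24 remainder 2
24 ÷ 8 = 3 remainder 0
3 ÷ 8 = 0 remainder 3
Reading remainders bottom-up:
= 0o3023


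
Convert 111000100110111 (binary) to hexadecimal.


Group into 4-bit nibbles: 0111000100110111
  0111 = 7
  0001 = 1
  0011 = 3
  0111 = 7
= 0x7137


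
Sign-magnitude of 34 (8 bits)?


Sign bit: 0 (positive)
Magnitude: 34 = 0100010
= 00100010


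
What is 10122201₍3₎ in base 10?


Positional values (base 3):
  1 × 3^0 = 1 × 1 = 1
  0 × 3^1 = 0 × 3 = 0
  2 × 3^2 = 2 × 9 = 18
  2 × 3^3 = 2 × 27 = 54
  2 × 3^4 = 2 × 81 = 162
  1 × 3^5 = 1 × 243 = 243
  0 × 3^6 = 0 × 729 = 0
  1 × 3^7 = 1 × 2187 = 2187
Sum = 1 + 0 + 18 + 54 + 162 + 243 + 0 + 2187
= 2665


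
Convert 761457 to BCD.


Each digit → 4-bit binary:
  7 → 0111
  6 → 0110
  1 → 0001
  4 → 0100
  5 → 0101
  7 → 0111
= 0111 0110 0001 0100 0101 0111


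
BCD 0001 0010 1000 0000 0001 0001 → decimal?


Each 4-bit group → digit:
  0001 → 1
  0010 → 2
  1000 → 8
  0000 → 0
  0001 → 1
  0001 → 1
= 128011


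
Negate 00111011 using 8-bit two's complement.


Original: 00111011
Step 1 - Invert all bits: 11000100
Step 2 - Add 1: 11000100 + 1
= 11000101 (represents -59)


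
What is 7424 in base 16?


Divide by 16 repeatedly:
7424 ÷ 16 = 464 remainder 0 (0)
464 ÷ 16 = 29 remainder 0 (0)
29 ÷ 16 = 1 remainder 13 (D)
1 ÷ 16 = 0 remainder 1 (1)
Reading remainders bottom-up:
= 0x1D00


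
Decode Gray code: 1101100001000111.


Gray code: 1101100001000111
MSB stays the same: 1
Each subsequent bit = prev_binary XOR current_gray:
  B[1] = 1 XOR 1 = 0
  B[2] = 0 XOR 0 = 0
  B[3] = 0 XOR 1 = 1
  B[4] = 1 XOR 1 = 0
  B[5] = 0 XOR 0 = 0
  B[6] = 0 XOR 0 = 0
  B[7] = 0 XOR 0 = 0
  B[8] = 0 XOR 0 = 0
  B[9] = 0 XOR 1 = 1
  B[10] = 1 XOR 0 = 1
  B[11] = 1 XOR 0 = 1
  B[12] = 1 XOR 0 = 1
  B[13] = 1 XOR 1 = 0
  B[14] = 0 XOR 1 = 1
  B[15] = 1 XOR 1 = 0
= 1001000001111010 (36986 decimal)


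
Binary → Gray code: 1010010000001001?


Binary: 1010010000001001
Gray code: G = B XOR (B >> 1)
B >> 1 = 0101001000000100
1010010000001001 XOR 0101001000000100:
  1 XOR 0 = 1
  0 XOR 1 = 1
  1 XOR 0 = 1
  0 XOR 1 = 1
  0 XOR 0 = 0
  1 XOR 0 = 1
  0 XOR 1 = 1
  0 XOR 0 = 0
  0 XOR 0 = 0
  0 XOR 0 = 0
  0 XOR 0 = 0
  0 XOR 0 = 0
  1 XOR 0 = 1
  0 XOR 1 = 1
  0 XOR 0 = 0
  1 XOR 0 = 1
= 1111011000001101


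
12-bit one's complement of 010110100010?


Original: 010110100010
Invert all bits:
  bit 0: 0 → 1
  bit 1: 1 → 0
  bit 2: 0 → 1
  bit 3: 1 → 0
  bit 4: 1 → 0
  bit 5: 0 → 1
  bit 6: 1 → 0
  bit 7: 0 → 1
  bit 8: 0 → 1
  bit 9: 0 → 1
  bit 10: 1 → 0
  bit 11: 0 → 1
= 101001011101


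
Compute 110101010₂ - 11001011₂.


Align and subtract column by column (LSB to MSB, borrowing when needed):
  110101010
- 011001011
  ---------
  col 0: (0 - 0 borrow-in) - 1 → borrow from next column: (0+2) - 1 = 1, borrow out 1
  col 1: (1 - 1 borrow-in) - 1 → borrow from next column: (0+2) - 1 = 1, borrow out 1
  col 2: (0 - 1 borrow-in) - 0 → borrow from next column: (-1+2) - 0 = 1, borrow out 1
  col 3: (1 - 1 borrow-in) - 1 → borrow from next column: (0+2) - 1 = 1, borrow out 1
  col 4: (0 - 1 borrow-in) - 0 → borrow from next column: (-1+2) - 0 = 1, borrow out 1
  col 5: (1 - 1 borrow-in) - 0 → 0 - 0 = 0, borrow out 0
  col 6: (0 - 0 borrow-in) - 1 → borrow from next column: (0+2) - 1 = 1, borrow out 1
  col 7: (1 - 1 borrow-in) - 1 → borrow from next column: (0+2) - 1 = 1, borrow out 1
  col 8: (1 - 1 borrow-in) - 0 → 0 - 0 = 0, borrow out 0
Reading bits MSB→LSB: 011011111
Strip leading zeros: 11011111
= 11011111


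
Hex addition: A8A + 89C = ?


Align and add column by column (LSB to MSB, each column mod 16 with carry):
  0A8A
+ 089C
  ----
  col 0: A(10) + C(12) + 0 (carry in) = 22 → 6(6), carry out 1
  col 1: 8(8) + 9(9) + 1 (carry in) = 18 → 2(2), carry out 1
  col 2: A(10) + 8(8) + 1 (carry in) = 19 → 3(3), carry out 1
  col 3: 0(0) + 0(0) + 1 (carry in) = 1 → 1(1), carry out 0
Reading digits MSB→LSB: 1326
Strip leading zeros: 1326
= 0x1326


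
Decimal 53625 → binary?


Divide by 2 repeatedly:
53625 ÷ 2 = 26812 remainder 1
26812 ÷ 2 = 13406 remainder 0
13406 ÷ 2 = 6703 remainder 0
6703 ÷ 2 = 3351 remainder 1
3351 ÷ 2 = 1675 remainder 1
1675 ÷ 2 = 837 remainder 1
837 ÷ 2 = 418 remainder 1
418 ÷ 2 = 209 remainder 0
209 ÷ 2 = 104 remainder 1
104 ÷ 2 = 52 remainder 0
52 ÷ 2 = 26 remainder 0
26 ÷ 2 = 13 remainder 0
13 ÷ 2 = 6 remainder 1
6 ÷ 2 = 3 remainder 0
3 ÷ 2 = 1 remainder 1
1 ÷ 2 = 0 remainder 1
Reading remainders bottom-up:
= 1101000101111001


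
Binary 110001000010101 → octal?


Group into 3-bit groups: 110001000010101
  110 = 6
  001 = 1
  000 = 0
  010 = 2
  101 = 5
= 0o61025


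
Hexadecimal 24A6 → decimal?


Positional values:
Position 0: 6 × 16^0 = 6 × 1 = 6
Position 1: A × 16^1 = 10 × 16 = 160
Position 2: 4 × 16^2 = 4 × 256 = 1024
Position 3: 2 × 16^3 = 2 × 4096 = 8192
Sum = 6 + 160 + 1024 + 8192
= 9382


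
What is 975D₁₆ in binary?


Each hex digit → 4 binary bits:
  9 = 1001
  7 = 0111
  5 = 0101
  D = 1101
Concatenate: 1001 0111 0101 1101
= 1001011101011101


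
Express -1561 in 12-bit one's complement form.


Original: 011000011001
Invert all bits:
  bit 0: 0 → 1
  bit 1: 1 → 0
  bit 2: 1 → 0
  bit 3: 0 → 1
  bit 4: 0 → 1
  bit 5: 0 → 1
  bit 6: 0 → 1
  bit 7: 1 → 0
  bit 8: 1 → 0
  bit 9: 0 → 1
  bit 10: 0 → 1
  bit 11: 1 → 0
= 100111100110


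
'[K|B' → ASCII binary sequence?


String: '[K|B'  (4 characters)
Per-character ASCII lookup:
  '[': special character: '[' = 91 → 1011011
  'K': uppercase starts at 65: 'K' = 65 + 10 = 75 → 1001011
  '|': special character: '|' = 124 → 1111100
  'B': uppercase starts at 65: 'B' = 65 + 1 = 66 → 1000010
= 1011011 1001011 1111100 1000010


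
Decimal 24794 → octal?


Divide by 8 repeatedly:
24794 ÷ 8 = 3099 remainder 2
3099 ÷ 8 = 387 remainder 3
387 ÷ 8 = 48 remainder 3
48 ÷ 8 = 6 remainder 0
6 ÷ 8 = 0 remainder 6
Reading remainders bottom-up:
= 0o60332


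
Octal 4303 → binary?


Each octal digit → 3 binary bits:
  4 = 100
  3 = 011
  0 = 000
  3 = 011
Concatenate: 100 011 000 011
= 100011000011


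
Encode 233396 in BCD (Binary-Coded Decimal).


Each digit → 4-bit binary:
  2 → 0010
  3 → 0011
  3 → 0011
  3 → 0011
  9 → 1001
  6 → 0110
= 0010 0011 0011 0011 1001 0110


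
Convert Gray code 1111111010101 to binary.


Gray code: 1111111010101
MSB stays the same: 1
Each subsequent bit = prev_binary XOR current_gray:
  B[1] = 1 XOR 1 = 0
  B[2] = 0 XOR 1 = 1
  B[3] = 1 XOR 1 = 0
  B[4] = 0 XOR 1 = 1
  B[5] = 1 XOR 1 = 0
  B[6] = 0 XOR 1 = 1
  B[7] = 1 XOR 0 = 1
  B[8] = 1 XOR 1 = 0
  B[9] = 0 XOR 0 = 0
  B[10] = 0 XOR 1 = 1
  B[11] = 1 XOR 0 = 1
  B[12] = 1 XOR 1 = 0
= 1010101100110 (5478 decimal)


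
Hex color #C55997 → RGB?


Hex: #C55997
R = C5₁₆ = 197
G = 59₁₆ = 89
B = 97₁₆ = 151
= RGB(197, 89, 151)


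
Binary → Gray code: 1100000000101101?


Binary: 1100000000101101
Gray code: G = B XOR (B >> 1)
B >> 1 = 0110000000010110
1100000000101101 XOR 0110000000010110:
  1 XOR 0 = 1
  1 XOR 1 = 0
  0 XOR 1 = 1
  0 XOR 0 = 0
  0 XOR 0 = 0
  0 XOR 0 = 0
  0 XOR 0 = 0
  0 XOR 0 = 0
  0 XOR 0 = 0
  0 XOR 0 = 0
  1 XOR 0 = 1
  0 XOR 1 = 1
  1 XOR 0 = 1
  1 XOR 1 = 0
  0 XOR 1 = 1
  1 XOR 0 = 1
= 1010000000111011


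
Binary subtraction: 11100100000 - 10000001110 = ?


Align and subtract column by column (LSB to MSB, borrowing when needed):
  11100100000
- 10000001110
  -----------
  col 0: (0 - 0 borrow-in) - 0 → 0 - 0 = 0, borrow out 0
  col 1: (0 - 0 borrow-in) - 1 → borrow from next column: (0+2) - 1 = 1, borrow out 1
  col 2: (0 - 1 borrow-in) - 1 → borrow from next column: (-1+2) - 1 = 0, borrow out 1
  col 3: (0 - 1 borrow-in) - 1 → borrow from next column: (-1+2) - 1 = 0, borrow out 1
  col 4: (0 - 1 borrow-in) - 0 → borrow from next column: (-1+2) - 0 = 1, borrow out 1
  col 5: (1 - 1 borrow-in) - 0 → 0 - 0 = 0, borrow out 0
  col 6: (0 - 0 borrow-in) - 0 → 0 - 0 = 0, borrow out 0
  col 7: (0 - 0 borrow-in) - 0 → 0 - 0 = 0, borrow out 0
  col 8: (1 - 0 borrow-in) - 0 → 1 - 0 = 1, borrow out 0
  col 9: (1 - 0 borrow-in) - 0 → 1 - 0 = 1, borrow out 0
  col 10: (1 - 0 borrow-in) - 1 → 1 - 1 = 0, borrow out 0
Reading bits MSB→LSB: 01100010010
Strip leading zeros: 1100010010
= 1100010010


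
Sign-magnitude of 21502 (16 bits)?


Sign bit: 0 (positive)
Magnitude: 21502 = 101001111111110
= 0101001111111110


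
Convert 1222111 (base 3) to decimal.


Positional values (base 3):
  1 × 3^0 = 1 × 1 = 1
  1 × 3^1 = 1 × 3 = 3
  1 × 3^2 = 1 × 9 = 9
  2 × 3^3 = 2 × 27 = 54
  2 × 3^4 = 2 × 81 = 162
  2 × 3^5 = 2 × 243 = 486
  1 × 3^6 = 1 × 729 = 729
Sum = 1 + 3 + 9 + 54 + 162 + 486 + 729
= 1444


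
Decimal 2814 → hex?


Divide by 16 repeatedly:
2814 ÷ 16 = 175 remainder 14 (E)
175 ÷ 16 = 10 remainder 15 (F)
10 ÷ 16 = 0 remainder 10 (A)
Reading remainders bottom-up:
= 0xAFE


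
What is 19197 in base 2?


Divide by 2 repeatedly:
19197 ÷ 2 = 9598 remainder 1
9598 ÷ 2 = 4799 remainder 0
4799 ÷ 2 = 2399 remainder 1
2399 ÷ 2 = 1199 remainder 1
1199 ÷ 2 = 599 remainder 1
599 ÷ 2 = 299 remainder 1
299 ÷ 2 = 149 remainder 1
149 ÷ 2 = 74 remainder 1
74 ÷ 2 = 37 remainder 0
37 ÷ 2 = 18 remainder 1
18 ÷ 2 = 9 remainder 0
9 ÷ 2 = 4 remainder 1
4 ÷ 2 = 2 remainder 0
2 ÷ 2 = 1 remainder 0
1 ÷ 2 = 0 remainder 1
Reading remainders bottom-up:
= 100101011111101


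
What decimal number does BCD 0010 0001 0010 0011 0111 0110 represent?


Each 4-bit group → digit:
  0010 → 2
  0001 → 1
  0010 → 2
  0011 → 3
  0111 → 7
  0110 → 6
= 212376


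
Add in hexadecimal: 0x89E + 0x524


Align and add column by column (LSB to MSB, each column mod 16 with carry):
  089E
+ 0524
  ----
  col 0: E(14) + 4(4) + 0 (carry in) = 18 → 2(2), carry out 1
  col 1: 9(9) + 2(2) + 1 (carry in) = 12 → C(12), carry out 0
  col 2: 8(8) + 5(5) + 0 (carry in) = 13 → D(13), carry out 0
  col 3: 0(0) + 0(0) + 0 (carry in) = 0 → 0(0), carry out 0
Reading digits MSB→LSB: 0DC2
Strip leading zeros: DC2
= 0xDC2


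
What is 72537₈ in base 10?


Positional values:
Position 0: 7 × 8^0 = 7
Position 1: 3 × 8^1 = 24
Position 2: 5 × 8^2 = 320
Position 3: 2 × 8^3 = 1024
Position 4: 7 × 8^4 = 28672
Sum = 7 + 24 + 320 + 1024 + 28672
= 30047


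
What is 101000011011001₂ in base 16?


Group into 4-bit nibbles: 0101000011011001
  0101 = 5
  0000 = 0
  1101 = D
  1001 = 9
= 0x50D9


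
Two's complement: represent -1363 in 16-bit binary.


Original: 0000010101010011
Step 1 - Invert all bits: 1111101010101100
Step 2 - Add 1: 1111101010101100 + 1
= 1111101010101101 (represents -1363)


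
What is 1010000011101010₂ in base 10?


Positional values:
Bit 1: 1 × 2^1 = 2
Bit 3: 1 × 2^3 = 8
Bit 5: 1 × 2^5 = 32
Bit 6: 1 × 2^6 = 64
Bit 7: 1 × 2^7 = 128
Bit 13: 1 × 2^13 = 8192
Bit 15: 1 × 2^15 = 32768
Sum = 2 + 8 + 32 + 64 + 128 + 8192 + 32768
= 41194


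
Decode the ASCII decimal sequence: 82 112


Codes (decimal): 82 112
Per-code ASCII lookup:
  82  (range 65-90: uppercase, 82 - 65 = 17) → 'R'
  112  (range 97-122: lowercase, 112 - 97 = 15) → 'p'
= 'Rp'


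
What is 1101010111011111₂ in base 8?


Group into 3-bit groups: 001101010111011111
  001 = 1
  101 = 5
  010 = 2
  111 = 7
  011 = 3
  111 = 7
= 0o152737


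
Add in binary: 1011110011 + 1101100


Align and add column by column (LSB to MSB, carry propagating):
  01011110011
+ 00001101100
  -----------
  col 0: 1 + 0 + 0 (carry in) = 1 → bit 1, carry out 0
  col 1: 1 + 0 + 0 (carry in) = 1 → bit 1, carry out 0
  col 2: 0 + 1 + 0 (carry in) = 1 → bit 1, carry out 0
  col 3: 0 + 1 + 0 (carry in) = 1 → bit 1, carry out 0
  col 4: 1 + 0 + 0 (carry in) = 1 → bit 1, carry out 0
  col 5: 1 + 1 + 0 (carry in) = 2 → bit 0, carry out 1
  col 6: 1 + 1 + 1 (carry in) = 3 → bit 1, carry out 1
  col 7: 1 + 0 + 1 (carry in) = 2 → bit 0, carry out 1
  col 8: 0 + 0 + 1 (carry in) = 1 → bit 1, carry out 0
  col 9: 1 + 0 + 0 (carry in) = 1 → bit 1, carry out 0
  col 10: 0 + 0 + 0 (carry in) = 0 → bit 0, carry out 0
Reading bits MSB→LSB: 01101011111
Strip leading zeros: 1101011111
= 1101011111


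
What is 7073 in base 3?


Divide by 3 repeatedly:
7073 ÷ 3 = 2357 remainder 2
2357 ÷ 3 = 785 remainder 2
785 ÷ 3 = 261 remainder 2
261 ÷ 3 = 87 remainder 0
87 ÷ 3 = 29 remainder 0
29 ÷ 3 = 9 remainder 2
9 ÷ 3 = 3 remainder 0
3 ÷ 3 = 1 remainder 0
1 ÷ 3 = 0 remainder 1
Reading remainders bottom-up:
= 100200222


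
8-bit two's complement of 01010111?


Original: 01010111
Step 1 - Invert all bits: 10101000
Step 2 - Add 1: 10101000 + 1
= 10101001 (represents -87)


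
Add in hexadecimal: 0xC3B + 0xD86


Align and add column by column (LSB to MSB, each column mod 16 with carry):
  0C3B
+ 0D86
  ----
  col 0: B(11) + 6(6) + 0 (carry in) = 17 → 1(1), carry out 1
  col 1: 3(3) + 8(8) + 1 (carry in) = 12 → C(12), carry out 0
  col 2: C(12) + D(13) + 0 (carry in) = 25 → 9(9), carry out 1
  col 3: 0(0) + 0(0) + 1 (carry in) = 1 → 1(1), carry out 0
Reading digits MSB→LSB: 19C1
Strip leading zeros: 19C1
= 0x19C1


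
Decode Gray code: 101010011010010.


Gray code: 101010011010010
MSB stays the same: 1
Each subsequent bit = prev_binary XOR current_gray:
  B[1] = 1 XOR 0 = 1
  B[2] = 1 XOR 1 = 0
  B[3] = 0 XOR 0 = 0
  B[4] = 0 XOR 1 = 1
  B[5] = 1 XOR 0 = 1
  B[6] = 1 XOR 0 = 1
  B[7] = 1 XOR 1 = 0
  B[8] = 0 XOR 1 = 1
  B[9] = 1 XOR 0 = 1
  B[10] = 1 XOR 1 = 0
  B[11] = 0 XOR 0 = 0
  B[12] = 0 XOR 0 = 0
  B[13] = 0 XOR 1 = 1
  B[14] = 1 XOR 0 = 1
= 110011101100011 (26467 decimal)


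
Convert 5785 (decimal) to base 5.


Divide by 5 repeatedly:
5785 ÷ 5 = 1157 remainder 0
1157 ÷ 5 = 231 remainder 2
231 ÷ 5 = 46 remainder 1
46 ÷ 5 = 9 remainder 1
9 ÷ 5 = 1 remainder 4
1 ÷ 5 = 0 remainder 1
Reading remainders bottom-up:
= 141120


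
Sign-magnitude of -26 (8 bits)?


Sign bit: 1 (negative)
Magnitude: 26 = 0011010
= 10011010


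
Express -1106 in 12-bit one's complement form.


Original: 010001010010
Invert all bits:
  bit 0: 0 → 1
  bit 1: 1 → 0
  bit 2: 0 → 1
  bit 3: 0 → 1
  bit 4: 0 → 1
  bit 5: 1 → 0
  bit 6: 0 → 1
  bit 7: 1 → 0
  bit 8: 0 → 1
  bit 9: 0 → 1
  bit 10: 1 → 0
  bit 11: 0 → 1
= 101110101101


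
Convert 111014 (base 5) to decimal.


Positional values (base 5):
  4 × 5^0 = 4 × 1 = 4
  1 × 5^1 = 1 × 5 = 5
  0 × 5^2 = 0 × 25 = 0
  1 × 5^3 = 1 × 125 = 125
  1 × 5^4 = 1 × 625 = 625
  1 × 5^5 = 1 × 3125 = 3125
Sum = 4 + 5 + 0 + 125 + 625 + 3125
= 3884


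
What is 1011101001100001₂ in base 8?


Group into 3-bit groups: 001011101001100001
  001 = 1
  011 = 3
  101 = 5
  001 = 1
  100 = 4
  001 = 1
= 0o135141


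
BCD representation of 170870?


Each digit → 4-bit binary:
  1 → 0001
  7 → 0111
  0 → 0000
  8 → 1000
  7 → 0111
  0 → 0000
= 0001 0111 0000 1000 0111 0000


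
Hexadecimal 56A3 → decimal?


Positional values:
Position 0: 3 × 16^0 = 3 × 1 = 3
Position 1: A × 16^1 = 10 × 16 = 160
Position 2: 6 × 16^2 = 6 × 256 = 1536
Position 3: 5 × 16^3 = 5 × 4096 = 20480
Sum = 3 + 160 + 1536 + 20480
= 22179


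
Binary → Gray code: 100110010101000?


Binary: 100110010101000
Gray code: G = B XOR (B >> 1)
B >> 1 = 010011001010100
100110010101000 XOR 010011001010100:
  1 XOR 0 = 1
  0 XOR 1 = 1
  0 XOR 0 = 0
  1 XOR 0 = 1
  1 XOR 1 = 0
  0 XOR 1 = 1
  0 XOR 0 = 0
  1 XOR 0 = 1
  0 XOR 1 = 1
  1 XOR 0 = 1
  0 XOR 1 = 1
  1 XOR 0 = 1
  0 XOR 1 = 1
  0 XOR 0 = 0
  0 XOR 0 = 0
= 110101011111100


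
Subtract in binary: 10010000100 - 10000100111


Align and subtract column by column (LSB to MSB, borrowing when needed):
  10010000100
- 10000100111
  -----------
  col 0: (0 - 0 borrow-in) - 1 → borrow from next column: (0+2) - 1 = 1, borrow out 1
  col 1: (0 - 1 borrow-in) - 1 → borrow from next column: (-1+2) - 1 = 0, borrow out 1
  col 2: (1 - 1 borrow-in) - 1 → borrow from next column: (0+2) - 1 = 1, borrow out 1
  col 3: (0 - 1 borrow-in) - 0 → borrow from next column: (-1+2) - 0 = 1, borrow out 1
  col 4: (0 - 1 borrow-in) - 0 → borrow from next column: (-1+2) - 0 = 1, borrow out 1
  col 5: (0 - 1 borrow-in) - 1 → borrow from next column: (-1+2) - 1 = 0, borrow out 1
  col 6: (0 - 1 borrow-in) - 0 → borrow from next column: (-1+2) - 0 = 1, borrow out 1
  col 7: (1 - 1 borrow-in) - 0 → 0 - 0 = 0, borrow out 0
  col 8: (0 - 0 borrow-in) - 0 → 0 - 0 = 0, borrow out 0
  col 9: (0 - 0 borrow-in) - 0 → 0 - 0 = 0, borrow out 0
  col 10: (1 - 0 borrow-in) - 1 → 1 - 1 = 0, borrow out 0
Reading bits MSB→LSB: 00001011101
Strip leading zeros: 1011101
= 1011101


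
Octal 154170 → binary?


Each octal digit → 3 binary bits:
  1 = 001
  5 = 101
  4 = 100
  1 = 001
  7 = 111
  0 = 000
Concatenate: 001 101 100 001 111 000
= 001101100001111000


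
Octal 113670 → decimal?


Positional values:
Position 0: 0 × 8^0 = 0
Position 1: 7 × 8^1 = 56
Position 2: 6 × 8^2 = 384
Position 3: 3 × 8^3 = 1536
Position 4: 1 × 8^4 = 4096
Position 5: 1 × 8^5 = 32768
Sum = 0 + 56 + 384 + 1536 + 4096 + 32768
= 38840


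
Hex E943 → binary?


Each hex digit → 4 binary bits:
  E = 1110
  9 = 1001
  4 = 0100
  3 = 0011
Concatenate: 1110 1001 0100 0011
= 1110100101000011


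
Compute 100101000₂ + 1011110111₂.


Align and add column by column (LSB to MSB, carry propagating):
  00100101000
+ 01011110111
  -----------
  col 0: 0 + 1 + 0 (carry in) = 1 → bit 1, carry out 0
  col 1: 0 + 1 + 0 (carry in) = 1 → bit 1, carry out 0
  col 2: 0 + 1 + 0 (carry in) = 1 → bit 1, carry out 0
  col 3: 1 + 0 + 0 (carry in) = 1 → bit 1, carry out 0
  col 4: 0 + 1 + 0 (carry in) = 1 → bit 1, carry out 0
  col 5: 1 + 1 + 0 (carry in) = 2 → bit 0, carry out 1
  col 6: 0 + 1 + 1 (carry in) = 2 → bit 0, carry out 1
  col 7: 0 + 1 + 1 (carry in) = 2 → bit 0, carry out 1
  col 8: 1 + 0 + 1 (carry in) = 2 → bit 0, carry out 1
  col 9: 0 + 1 + 1 (carry in) = 2 → bit 0, carry out 1
  col 10: 0 + 0 + 1 (carry in) = 1 → bit 1, carry out 0
Reading bits MSB→LSB: 10000011111
Strip leading zeros: 10000011111
= 10000011111


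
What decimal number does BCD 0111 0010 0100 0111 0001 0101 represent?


Each 4-bit group → digit:
  0111 → 7
  0010 → 2
  0100 → 4
  0111 → 7
  0001 → 1
  0101 → 5
= 724715


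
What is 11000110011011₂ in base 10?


Positional values:
Bit 0: 1 × 2^0 = 1
Bit 1: 1 × 2^1 = 2
Bit 3: 1 × 2^3 = 8
Bit 4: 1 × 2^4 = 16
Bit 7: 1 × 2^7 = 128
Bit 8: 1 × 2^8 = 256
Bit 12: 1 × 2^12 = 4096
Bit 13: 1 × 2^13 = 8192
Sum = 1 + 2 + 8 + 16 + 128 + 256 + 4096 + 8192
= 12699


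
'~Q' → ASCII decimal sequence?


String: '~Q'  (2 characters)
Per-character ASCII lookup:
  '~': special character: '~' = 126
  'Q': uppercase starts at 65: 'Q' = 65 + 16 = 81
= 126 81


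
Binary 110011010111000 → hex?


Group into 4-bit nibbles: 0110011010111000
  0110 = 6
  0110 = 6
  1011 = B
  1000 = 8
= 0x66B8


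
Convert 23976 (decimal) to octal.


Divide by 8 repeatedly:
23976 ÷ 8 = 2997 remainder 0
2997 ÷ 8 = 374 remainder 5
374 ÷ 8 = 46 remainder 6
46 ÷ 8 = 5 remainder 6
5 ÷ 8 = 0 remainder 5
Reading remainders bottom-up:
= 0o56650


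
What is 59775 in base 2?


Divide by 2 repeatedly:
59775 ÷ 2 = 29887 remainder 1
29887 ÷ 2 = 14943 remainder 1
14943 ÷ 2 = 7471 remainder 1
7471 ÷ 2 = 3735 remainder 1
3735 ÷ 2 = 1867 remainder 1
1867 ÷ 2 = 933 remainder 1
933 ÷ 2 = 466 remainder 1
466 ÷ 2 = 233 remainder 0
233 ÷ 2 = 116 remainder 1
116 ÷ 2 = 58 remainder 0
58 ÷ 2 = 29 remainder 0
29 ÷ 2 = 14 remainder 1
14 ÷ 2 = 7 remainder 0
7 ÷ 2 = 3 remainder 1
3 ÷ 2 = 1 remainder 1
1 ÷ 2 = 0 remainder 1
Reading remainders bottom-up:
= 1110100101111111


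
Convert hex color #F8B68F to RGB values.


Hex: #F8B68F
R = F8₁₆ = 248
G = B6₁₆ = 182
B = 8F₁₆ = 143
= RGB(248, 182, 143)


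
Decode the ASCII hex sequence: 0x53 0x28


Codes (hex): 0x53 0x28
Per-code ASCII lookup:
  0x53 = 83  (range 65-90: uppercase, 83 - 65 = 18) → 'S'
  0x28 = 40  (special character) → '('
= 'S('


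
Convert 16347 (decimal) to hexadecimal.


Divide by 16 repeatedly:
16347 ÷ 16 = 1021 remainder 11 (B)
1021 ÷ 16 = 63 remainder 13 (D)
63 ÷ 16 = 3 remainder 15 (F)
3 ÷ 16 = 0 remainder 3 (3)
Reading remainders bottom-up:
= 0x3FDB


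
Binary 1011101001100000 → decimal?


Positional values:
Bit 5: 1 × 2^5 = 32
Bit 6: 1 × 2^6 = 64
Bit 9: 1 × 2^9 = 512
Bit 11: 1 × 2^11 = 2048
Bit 12: 1 × 2^12 = 4096
Bit 13: 1 × 2^13 = 8192
Bit 15: 1 × 2^15 = 32768
Sum = 32 + 64 + 512 + 2048 + 4096 + 8192 + 32768
= 47712


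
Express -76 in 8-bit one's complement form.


Original: 01001100
Invert all bits:
  bit 0: 0 → 1
  bit 1: 1 → 0
  bit 2: 0 → 1
  bit 3: 0 → 1
  bit 4: 1 → 0
  bit 5: 1 → 0
  bit 6: 0 → 1
  bit 7: 0 → 1
= 10110011


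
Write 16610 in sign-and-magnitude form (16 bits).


Sign bit: 0 (positive)
Magnitude: 16610 = 100000011100010
= 0100000011100010


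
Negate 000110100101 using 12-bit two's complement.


Original: 000110100101
Step 1 - Invert all bits: 111001011010
Step 2 - Add 1: 111001011010 + 1
= 111001011011 (represents -421)


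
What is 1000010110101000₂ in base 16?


Group into 4-bit nibbles: 1000010110101000
  1000 = 8
  0101 = 5
  1010 = A
  1000 = 8
= 0x85A8


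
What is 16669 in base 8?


Divide by 8 repeatedly:
16669 ÷ 8 = 2083 remainder 5
2083 ÷ 8 = 260 remainder 3
260 ÷ 8 = 32 remainder 4
32 ÷ 8 = 4 remainder 0
4 ÷ 8 = 0 remainder 4
Reading remainders bottom-up:
= 0o40435


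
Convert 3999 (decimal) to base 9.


Divide by 9 repeatedly:
3999 ÷ 9 = 444 remainder 3
444 ÷ 9 = 49 remainder 3
49 ÷ 9 = 5 remainder 4
5 ÷ 9 = 0 remainder 5
Reading remainders bottom-up:
= 5433


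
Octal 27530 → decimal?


Positional values:
Position 0: 0 × 8^0 = 0
Position 1: 3 × 8^1 = 24
Position 2: 5 × 8^2 = 320
Position 3: 7 × 8^3 = 3584
Position 4: 2 × 8^4 = 8192
Sum = 0 + 24 + 320 + 3584 + 8192
= 12120


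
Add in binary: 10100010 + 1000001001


Align and add column by column (LSB to MSB, carry propagating):
  00010100010
+ 01000001001
  -----------
  col 0: 0 + 1 + 0 (carry in) = 1 → bit 1, carry out 0
  col 1: 1 + 0 + 0 (carry in) = 1 → bit 1, carry out 0
  col 2: 0 + 0 + 0 (carry in) = 0 → bit 0, carry out 0
  col 3: 0 + 1 + 0 (carry in) = 1 → bit 1, carry out 0
  col 4: 0 + 0 + 0 (carry in) = 0 → bit 0, carry out 0
  col 5: 1 + 0 + 0 (carry in) = 1 → bit 1, carry out 0
  col 6: 0 + 0 + 0 (carry in) = 0 → bit 0, carry out 0
  col 7: 1 + 0 + 0 (carry in) = 1 → bit 1, carry out 0
  col 8: 0 + 0 + 0 (carry in) = 0 → bit 0, carry out 0
  col 9: 0 + 1 + 0 (carry in) = 1 → bit 1, carry out 0
  col 10: 0 + 0 + 0 (carry in) = 0 → bit 0, carry out 0
Reading bits MSB→LSB: 01010101011
Strip leading zeros: 1010101011
= 1010101011


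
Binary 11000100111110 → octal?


Group into 3-bit groups: 011000100111110
  011 = 3
  000 = 0
  100 = 4
  111 = 7
  110 = 6
= 0o30476


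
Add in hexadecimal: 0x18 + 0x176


Align and add column by column (LSB to MSB, each column mod 16 with carry):
  0018
+ 0176
  ----
  col 0: 8(8) + 6(6) + 0 (carry in) = 14 → E(14), carry out 0
  col 1: 1(1) + 7(7) + 0 (carry in) = 8 → 8(8), carry out 0
  col 2: 0(0) + 1(1) + 0 (carry in) = 1 → 1(1), carry out 0
  col 3: 0(0) + 0(0) + 0 (carry in) = 0 → 0(0), carry out 0
Reading digits MSB→LSB: 018E
Strip leading zeros: 18E
= 0x18E


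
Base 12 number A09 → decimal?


Positional values (base 12):
  9 × 12^0 = 9 × 1 = 9
  0 × 12^1 = 0 × 12 = 0
  A × 12^2 = 10 × 144 = 1440
Sum = 9 + 0 + 1440
= 1449


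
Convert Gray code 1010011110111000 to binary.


Gray code: 1010011110111000
MSB stays the same: 1
Each subsequent bit = prev_binary XOR current_gray:
  B[1] = 1 XOR 0 = 1
  B[2] = 1 XOR 1 = 0
  B[3] = 0 XOR 0 = 0
  B[4] = 0 XOR 0 = 0
  B[5] = 0 XOR 1 = 1
  B[6] = 1 XOR 1 = 0
  B[7] = 0 XOR 1 = 1
  B[8] = 1 XOR 1 = 0
  B[9] = 0 XOR 0 = 0
  B[10] = 0 XOR 1 = 1
  B[11] = 1 XOR 1 = 0
  B[12] = 0 XOR 1 = 1
  B[13] = 1 XOR 0 = 1
  B[14] = 1 XOR 0 = 1
  B[15] = 1 XOR 0 = 1
= 1100010100101111 (50479 decimal)


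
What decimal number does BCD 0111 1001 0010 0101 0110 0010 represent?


Each 4-bit group → digit:
  0111 → 7
  1001 → 9
  0010 → 2
  0101 → 5
  0110 → 6
  0010 → 2
= 792562


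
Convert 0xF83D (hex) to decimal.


Positional values:
Position 0: D × 16^0 = 13 × 1 = 13
Position 1: 3 × 16^1 = 3 × 16 = 48
Position 2: 8 × 16^2 = 8 × 256 = 2048
Position 3: F × 16^3 = 15 × 4096 = 61440
Sum = 13 + 48 + 2048 + 61440
= 63549


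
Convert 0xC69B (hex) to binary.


Each hex digit → 4 binary bits:
  C = 1100
  6 = 0110
  9 = 1001
  B = 1011
Concatenate: 1100 0110 1001 1011
= 1100011010011011


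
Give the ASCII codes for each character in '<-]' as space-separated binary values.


String: '<-]'  (3 characters)
Per-character ASCII lookup:
  '<': special character: '<' = 60 → 111100
  '-': special character: '-' = 45 → 101101
  ']': special character: ']' = 93 → 1011101
= 111100 101101 1011101


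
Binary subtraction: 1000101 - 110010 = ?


Align and subtract column by column (LSB to MSB, borrowing when needed):
  1000101
- 0110010
  -------
  col 0: (1 - 0 borrow-in) - 0 → 1 - 0 = 1, borrow out 0
  col 1: (0 - 0 borrow-in) - 1 → borrow from next column: (0+2) - 1 = 1, borrow out 1
  col 2: (1 - 1 borrow-in) - 0 → 0 - 0 = 0, borrow out 0
  col 3: (0 - 0 borrow-in) - 0 → 0 - 0 = 0, borrow out 0
  col 4: (0 - 0 borrow-in) - 1 → borrow from next column: (0+2) - 1 = 1, borrow out 1
  col 5: (0 - 1 borrow-in) - 1 → borrow from next column: (-1+2) - 1 = 0, borrow out 1
  col 6: (1 - 1 borrow-in) - 0 → 0 - 0 = 0, borrow out 0
Reading bits MSB→LSB: 0010011
Strip leading zeros: 10011
= 10011


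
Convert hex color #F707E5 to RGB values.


Hex: #F707E5
R = F7₁₆ = 247
G = 07₁₆ = 7
B = E5₁₆ = 229
= RGB(247, 7, 229)


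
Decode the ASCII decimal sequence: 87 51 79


Codes (decimal): 87 51 79
Per-code ASCII lookup:
  87  (range 65-90: uppercase, 87 - 65 = 22) → 'W'
  51  (range 48-57: digits, 51 - 48 = 3) → '3'
  79  (range 65-90: uppercase, 79 - 65 = 14) → 'O'
= 'W3O'


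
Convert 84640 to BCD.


Each digit → 4-bit binary:
  8 → 1000
  4 → 0100
  6 → 0110
  4 → 0100
  0 → 0000
= 1000 0100 0110 0100 0000


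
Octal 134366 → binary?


Each octal digit → 3 binary bits:
  1 = 001
  3 = 011
  4 = 100
  3 = 011
  6 = 110
  6 = 110
Concatenate: 001 011 100 011 110 110
= 001011100011110110


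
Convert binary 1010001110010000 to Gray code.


Binary: 1010001110010000
Gray code: G = B XOR (B >> 1)
B >> 1 = 0101000111001000
1010001110010000 XOR 0101000111001000:
  1 XOR 0 = 1
  0 XOR 1 = 1
  1 XOR 0 = 1
  0 XOR 1 = 1
  0 XOR 0 = 0
  0 XOR 0 = 0
  1 XOR 0 = 1
  1 XOR 1 = 0
  1 XOR 1 = 0
  0 XOR 1 = 1
  0 XOR 0 = 0
  1 XOR 0 = 1
  0 XOR 1 = 1
  0 XOR 0 = 0
  0 XOR 0 = 0
  0 XOR 0 = 0
= 1111001001011000


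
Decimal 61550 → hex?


Divide by 16 repeatedly:
61550 ÷ 16 = 3846 remainder 14 (E)
3846 ÷ 16 = 240 remainder 6 (6)
240 ÷ 16 = 15 remainder 0 (0)
15 ÷ 16 = 0 remainder 15 (F)
Reading remainders bottom-up:
= 0xF06E


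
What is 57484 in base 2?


Divide by 2 repeatedly:
57484 ÷ 2 = 28742 remainder 0
28742 ÷ 2 = 14371 remainder 0
14371 ÷ 2 = 7185 remainder 1
7185 ÷ 2 = 3592 remainder 1
3592 ÷ 2 = 1796 remainder 0
1796 ÷ 2 = 898 remainder 0
898 ÷ 2 = 449 remainder 0
449 ÷ 2 = 224 remainder 1
224 ÷ 2 = 112 remainder 0
112 ÷ 2 = 56 remainder 0
56 ÷ 2 = 28 remainder 0
28 ÷ 2 = 14 remainder 0
14 ÷ 2 = 7 remainder 0
7 ÷ 2 = 3 remainder 1
3 ÷ 2 = 1 remainder 1
1 ÷ 2 = 0 remainder 1
Reading remainders bottom-up:
= 1110000010001100


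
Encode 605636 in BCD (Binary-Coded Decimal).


Each digit → 4-bit binary:
  6 → 0110
  0 → 0000
  5 → 0101
  6 → 0110
  3 → 0011
  6 → 0110
= 0110 0000 0101 0110 0011 0110


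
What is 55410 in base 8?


Divide by 8 repeatedly:
55410 ÷ 8 = 6926 remainder 2
6926 ÷ 8 = 865 remainder 6
865 ÷ 8 = 108 remainder 1
108 ÷ 8 = 13 remainder 4
13 ÷ 8 = 1 remainder 5
1 ÷ 8 = 0 remainder 1
Reading remainders bottom-up:
= 0o154162


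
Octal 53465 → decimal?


Positional values:
Position 0: 5 × 8^0 = 5
Position 1: 6 × 8^1 = 48
Position 2: 4 × 8^2 = 256
Position 3: 3 × 8^3 = 1536
Position 4: 5 × 8^4 = 20480
Sum = 5 + 48 + 256 + 1536 + 20480
= 22325


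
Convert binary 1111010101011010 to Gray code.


Binary: 1111010101011010
Gray code: G = B XOR (B >> 1)
B >> 1 = 0111101010101101
1111010101011010 XOR 0111101010101101:
  1 XOR 0 = 1
  1 XOR 1 = 0
  1 XOR 1 = 0
  1 XOR 1 = 0
  0 XOR 1 = 1
  1 XOR 0 = 1
  0 XOR 1 = 1
  1 XOR 0 = 1
  0 XOR 1 = 1
  1 XOR 0 = 1
  0 XOR 1 = 1
  1 XOR 0 = 1
  1 XOR 1 = 0
  0 XOR 1 = 1
  1 XOR 0 = 1
  0 XOR 1 = 1
= 1000111111110111
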